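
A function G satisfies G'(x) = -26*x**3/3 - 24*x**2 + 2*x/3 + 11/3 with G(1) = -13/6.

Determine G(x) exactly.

G(x) = -(13*x**4 + 48*x**3 - 2*x**2 - 22*x - 24)/6

The integrand splits into summands that can be handled one at a time.
A general antiderivative is -13*x**4/6 - 8*x**3 + x**2/3 + 11*x/3 + 4 + C.
The condition gives C = -13/6 - (-13/6) = 0.
So G(x) = -(13*x**4 + 48*x**3 - 2*x**2 - 22*x - 24)/6.
Check: d/dx[-(13*x**4 + 48*x**3 - 2*x**2 - 22*x - 24)/6] = -26*x**3/3 - 24*x**2 + 2*x/3 + 11/3 = G'(x).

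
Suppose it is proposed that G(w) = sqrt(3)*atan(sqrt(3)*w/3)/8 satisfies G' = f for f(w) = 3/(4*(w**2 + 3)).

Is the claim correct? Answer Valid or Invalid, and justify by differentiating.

Invalid: d/dw[G] - f = -3/(8*w**2 + 24), which is not 0.

d/dw[G] = 3/(8*w**2 + 24)
d/dw[G] - f(w) = -3/(8*w**2 + 24) != 0.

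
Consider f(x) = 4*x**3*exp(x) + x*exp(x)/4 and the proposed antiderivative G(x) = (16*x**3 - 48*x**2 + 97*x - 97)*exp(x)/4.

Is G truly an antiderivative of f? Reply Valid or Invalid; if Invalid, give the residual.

d/dx[G] = 4*x**3*exp(x) + x*exp(x)/4
This equals f(x) exactly, so the claim holds.

Valid: G'(x) = f(x).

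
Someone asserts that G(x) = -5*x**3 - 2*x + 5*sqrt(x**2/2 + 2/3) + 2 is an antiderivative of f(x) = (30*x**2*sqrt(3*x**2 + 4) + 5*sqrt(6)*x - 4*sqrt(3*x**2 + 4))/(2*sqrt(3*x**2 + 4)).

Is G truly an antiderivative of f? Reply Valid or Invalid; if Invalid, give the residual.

Invalid: d/dx[G] - f = -30*x**2, which is not 0.

d/dx[G] = (-30*x**2*sqrt(3*x**2 + 4) + 5*sqrt(6)*x - 4*sqrt(3*x**2 + 4))/(2*sqrt(3*x**2 + 4))
d/dx[G] - f(x) = -30*x**2 != 0.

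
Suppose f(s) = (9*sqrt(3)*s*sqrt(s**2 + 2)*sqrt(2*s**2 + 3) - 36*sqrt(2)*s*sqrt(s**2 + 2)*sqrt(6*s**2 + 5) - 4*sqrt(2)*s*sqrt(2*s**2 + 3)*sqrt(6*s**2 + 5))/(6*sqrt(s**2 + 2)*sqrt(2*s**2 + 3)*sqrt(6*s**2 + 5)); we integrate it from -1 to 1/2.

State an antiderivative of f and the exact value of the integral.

Antiderivative: F(s) = sqrt(6)*(-16*sqrt(3)*sqrt(s**2 + 2) - 72*sqrt(3)*sqrt(2*s**2 + 3) + 9*sqrt(2)*sqrt(6*s**2 + 5))/72; value = -3*sqrt(7) - sqrt(33)/4 - sqrt(2) + sqrt(78)/8 + 2*sqrt(6)/3 + 3*sqrt(10)

Recover f(s) by differentiating a candidate F(s); any mismatch rules it out.
F(s) = sqrt(6)*(-16*sqrt(3)*sqrt(s**2 + 2) - 72*sqrt(3)*sqrt(2*s**2 + 3) + 9*sqrt(2)*sqrt(6*s**2 + 5))/72 is an antiderivative of f.
Check: d/ds[sqrt(6)*(-16*sqrt(3)*sqrt(s**2 + 2) - 72*sqrt(3)*sqrt(2*s**2 + 3) + 9*sqrt(2)*sqrt(6*s**2 + 5))/72] = (9*sqrt(3)*s*sqrt(s**2 + 2)*sqrt(2*s**2 + 3) - 36*sqrt(2)*s*sqrt(s**2 + 2)*sqrt(6*s**2 + 5) - 4*sqrt(2)*s*sqrt(2*s**2 + 3)*sqrt(6*s**2 + 5))/(6*sqrt(s**2 + 2)*sqrt(2*s**2 + 3)*sqrt(6*s**2 + 5)) = f(s).
F(1/2) = -3*sqrt(7) - sqrt(2) + sqrt(78)/8; F(-1) = -3*sqrt(10) - 2*sqrt(6)/3 + sqrt(33)/4.
Integral = F(1/2) - F(-1) = -3*sqrt(7) - sqrt(33)/4 - sqrt(2) + sqrt(78)/8 + 2*sqrt(6)/3 + 3*sqrt(10).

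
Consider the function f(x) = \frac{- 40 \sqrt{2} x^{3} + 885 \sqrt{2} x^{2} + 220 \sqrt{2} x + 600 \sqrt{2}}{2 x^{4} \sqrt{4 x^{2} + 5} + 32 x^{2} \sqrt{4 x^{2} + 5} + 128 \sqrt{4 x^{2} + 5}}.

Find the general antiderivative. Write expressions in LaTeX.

Recover f(x) by differentiating a candidate F(x); any mismatch rules it out.
Check: d/dx[\frac{15 x \sqrt{2 x^{2} + \frac{5}{2}}}{x^{2} + 8} + \frac{10 \sqrt{2 x^{2} + \frac{5}{2}}}{x^{2} + 8}] = \frac{- 40 \sqrt{2} x^{3} + 885 \sqrt{2} x^{2} + 220 \sqrt{2} x + 600 \sqrt{2}}{2 x^{4} \sqrt{4 x^{2} + 5} + 32 x^{2} \sqrt{4 x^{2} + 5} + 128 \sqrt{4 x^{2} + 5}} = f(x).

F(x) = \frac{15 x \sqrt{2 x^{2} + \frac{5}{2}}}{x^{2} + 8} + \frac{10 \sqrt{2 x^{2} + \frac{5}{2}}}{x^{2} + 8} + C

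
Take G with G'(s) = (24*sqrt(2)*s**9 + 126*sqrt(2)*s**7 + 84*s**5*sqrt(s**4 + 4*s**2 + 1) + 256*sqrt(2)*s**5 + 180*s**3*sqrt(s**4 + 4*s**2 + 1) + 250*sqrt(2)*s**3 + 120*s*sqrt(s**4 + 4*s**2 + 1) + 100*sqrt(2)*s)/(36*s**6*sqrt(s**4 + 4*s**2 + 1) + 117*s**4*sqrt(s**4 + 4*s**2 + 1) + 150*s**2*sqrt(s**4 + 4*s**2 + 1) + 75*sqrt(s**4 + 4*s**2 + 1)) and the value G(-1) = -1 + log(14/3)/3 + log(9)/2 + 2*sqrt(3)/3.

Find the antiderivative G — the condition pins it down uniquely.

G(s) = (2*sqrt(2)*sqrt(s**4 + 4*s**2 + 1) + 3*log(4*s**2 + 5) + 2*log(s**4 + 2*s**2 + 5/3) - 6)/6

Differentiate the proposed G(s) back; it has to land on the given G'(s).
A general antiderivative is 2*sqrt(s**4/2 + 2*s**2 + 1/2)/3 + log(4*s**2 + 5)/2 + log(s**4 + 2*s**2 + 5/3)/3 + C.
The condition gives C = -1 + log(14/3)/3 + log(9)/2 + 2*sqrt(3)/3 - (log(14/3)/3 + log(9)/2 + 2*sqrt(3)/3) = -1.
So G(s) = (2*sqrt(2)*sqrt(s**4 + 4*s**2 + 1) + 3*log(4*s**2 + 5) + 2*log(s**4 + 2*s**2 + 5/3) - 6)/6.
Check: d/ds[(2*sqrt(2)*sqrt(s**4 + 4*s**2 + 1) + 3*log(4*s**2 + 5) + 2*log(s**4 + 2*s**2 + 5/3) - 6)/6] = (24*sqrt(2)*s**9 + 126*sqrt(2)*s**7 + 84*s**5*sqrt(s**4 + 4*s**2 + 1) + 256*sqrt(2)*s**5 + 180*s**3*sqrt(s**4 + 4*s**2 + 1) + 250*sqrt(2)*s**3 + 120*s*sqrt(s**4 + 4*s**2 + 1) + 100*sqrt(2)*s)/(36*s**6*sqrt(s**4 + 4*s**2 + 1) + 117*s**4*sqrt(s**4 + 4*s**2 + 1) + 150*s**2*sqrt(s**4 + 4*s**2 + 1) + 75*sqrt(s**4 + 4*s**2 + 1)) = G'(s).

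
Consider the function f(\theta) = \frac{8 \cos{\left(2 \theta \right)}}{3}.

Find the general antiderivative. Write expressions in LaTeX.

Since d/d\theta undoes antidifferentiation here, F'(\theta) = f(\theta) is required of F(\theta).
Check: d/d\theta[\frac{4 \sin{\left(2 \theta \right)}}{3}] = \frac{8 \cos{\left(2 \theta \right)}}{3} = f(\theta).

F(\theta) = \frac{4 \sin{\left(2 \theta \right)}}{3} + C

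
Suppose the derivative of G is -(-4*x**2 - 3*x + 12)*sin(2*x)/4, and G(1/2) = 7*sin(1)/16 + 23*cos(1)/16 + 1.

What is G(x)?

G(x) = -x**2*cos(2*x)/2 + x*sin(2*x)/2 - 3*x*cos(2*x)/8 + 3*sin(2*x)/16 + 7*cos(2*x)/4 + 1

Whatever form G(x) takes, its d/dx must return the stated G'(x).
A general antiderivative is -x**2*cos(2*x)/2 + x*sin(2*x)/2 - 3*x*cos(2*x)/8 + 3*sin(2*x)/16 + 7*cos(2*x)/4 + C.
The condition gives C = 7*sin(1)/16 + 23*cos(1)/16 + 1 - (7*sin(1)/16 + 23*cos(1)/16) = 1.
So G(x) = -x**2*cos(2*x)/2 + x*sin(2*x)/2 - 3*x*cos(2*x)/8 + 3*sin(2*x)/16 + 7*cos(2*x)/4 + 1.
Check: d/dx[-x**2*cos(2*x)/2 + x*sin(2*x)/2 - 3*x*cos(2*x)/8 + 3*sin(2*x)/16 + 7*cos(2*x)/4 + 1] = x**2*sin(2*x) + 3*x*sin(2*x)/4 - 3*sin(2*x), which equals G'(x).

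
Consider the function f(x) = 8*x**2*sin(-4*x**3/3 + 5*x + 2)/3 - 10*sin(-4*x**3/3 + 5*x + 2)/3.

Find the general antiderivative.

F(x) = 2*cos(-4*x**3/3 + 5*x + 2)/3 + C

The substitution u = -4*x**3/3 + 5*x + 2 works: f is exactly (dF/du)*(du/dx) for that inner function.
Check: d/dx[2*cos(-4*x**3/3 + 5*x + 2)/3] = 8*x**2*sin(-4*x**3/3 + 5*x + 2)/3 - 10*sin(-4*x**3/3 + 5*x + 2)/3 = f(x).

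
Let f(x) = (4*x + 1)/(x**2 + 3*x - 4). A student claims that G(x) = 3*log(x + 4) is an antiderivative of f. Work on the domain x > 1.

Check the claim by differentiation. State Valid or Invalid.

Invalid: d/dx[G] - f = -1/(x - 1), which is not 0.

d/dx[G] = 3/(x + 4)
d/dx[G] - f(x) = -1/(x - 1) != 0.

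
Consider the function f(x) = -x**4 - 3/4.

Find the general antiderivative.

F(x) = -x**5/5 - 3*x/4 + C

A first test for any F(x): its x-derivative must equal f(x) identically.
Check: d/dx[-x**5/5 - 3*x/4] = -x**4 - 3/4 = f(x).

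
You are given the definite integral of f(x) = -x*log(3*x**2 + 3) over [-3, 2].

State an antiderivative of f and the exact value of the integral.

A candidate is checked by its d/dx: the result must match f(x).
F(x) = -x**2*log(3*x**2 + 3)/2 + x**2/2 - log(x**2 + 1)/2 is an antiderivative of f.
Check: d/dx[-x**2*log(3*x**2 + 3)/2 + x**2/2 - log(x**2 + 1)/2] = -x*log(x**2 + 1) - x*log(3), which equals f(x).
F(2) = -2*log(15) - log(5)/2 + 2; F(-3) = -9*log(30)/2 - log(10)/2 + 9/2.
Integral = F(2) - F(-3) = -2*log(15) - 5/2 - log(5)/2 + log(10)/2 + 9*log(30)/2.

Antiderivative: F(x) = -x**2*log(3*x**2 + 3)/2 + x**2/2 - log(x**2 + 1)/2; value = -2*log(15) - 5/2 - log(5)/2 + log(10)/2 + 9*log(30)/2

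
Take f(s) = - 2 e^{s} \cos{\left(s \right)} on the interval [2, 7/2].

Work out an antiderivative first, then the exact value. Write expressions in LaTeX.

Antiderivative: F(s) = - e^{s} \sin{\left(s \right)} - e^{s} \cos{\left(s \right)}; value = e^{2} \cos{\left(2 \right)} + e^{2} \sin{\left(2 \right)} - e^{\frac{7}{2}} \sin{\left(\frac{7}{2} \right)} - e^{\frac{7}{2}} \cos{\left(\frac{7}{2} \right)}

Since d/ds undoes antidifferentiation here, F'(s) = f(s) is required of F(s).
F(s) = - e^{s} \sin{\left(s \right)} - e^{s} \cos{\left(s \right)} is an antiderivative of f.
Check: d/ds[- e^{s} \sin{\left(s \right)} - e^{s} \cos{\left(s \right)}] = - 2 e^{s} \cos{\left(s \right)} = f(s).
F(7/2) = - e^{\frac{7}{2}} \sin{\left(\frac{7}{2} \right)} - e^{\frac{7}{2}} \cos{\left(\frac{7}{2} \right)}; F(2) = - e^{2} \sin{\left(2 \right)} - e^{2} \cos{\left(2 \right)}.
Integral = F(7/2) - F(2) = e^{2} \cos{\left(2 \right)} + e^{2} \sin{\left(2 \right)} - e^{\frac{7}{2}} \sin{\left(\frac{7}{2} \right)} - e^{\frac{7}{2}} \cos{\left(\frac{7}{2} \right)}.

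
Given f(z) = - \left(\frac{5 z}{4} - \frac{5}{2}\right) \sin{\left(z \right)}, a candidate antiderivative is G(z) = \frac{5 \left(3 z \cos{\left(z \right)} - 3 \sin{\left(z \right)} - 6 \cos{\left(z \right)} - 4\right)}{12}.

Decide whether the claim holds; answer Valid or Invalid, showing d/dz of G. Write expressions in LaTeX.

Valid - differentiating G returns exactly f.

d/dz[G] = - \frac{5 z \sin{\left(z \right)}}{4} + \frac{5 \sin{\left(z \right)}}{2}
This equals f(z) exactly, so the claim holds.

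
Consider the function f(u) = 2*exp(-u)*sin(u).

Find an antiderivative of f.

Since d/du undoes antidifferentiation here, F'(u) = f(u) is required of F(u).
Check: d/du[-exp(-u)*sin(u) - exp(-u)*cos(u)] = 2*exp(-u)*sin(u) = f(u).

An antiderivative is F(u) = -exp(-u)*sin(u) - exp(-u)*cos(u).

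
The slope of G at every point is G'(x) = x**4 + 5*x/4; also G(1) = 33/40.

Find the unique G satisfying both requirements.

G(x) = x**5/5 + 5*x**2/8

The integrand splits into summands that can be handled one at a time.
A general antiderivative is x**5/5 + 5*x**2/8 + C.
The condition gives C = 33/40 - (33/40) = 0.
So G(x) = x**5/5 + 5*x**2/8.
Check: d/dx[x**5/5 + 5*x**2/8] = x**4 + 5*x/4 = G'(x).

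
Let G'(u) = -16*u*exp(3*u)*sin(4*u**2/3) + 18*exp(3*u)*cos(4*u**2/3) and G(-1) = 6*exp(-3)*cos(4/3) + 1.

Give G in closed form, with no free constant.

G'(u) has the shape v'r + vr' for v = 6*cos(4*u**2/3) and r = exp(3*u) — it is the derivative of the product v*r.
A general antiderivative is 6*exp(3*u)*cos(4*u**2/3) + C.
The condition gives C = 6*exp(-3)*cos(4/3) + 1 - (6*exp(-3)*cos(4/3)) = 1.
So G(u) = 6*exp(3*u)*cos(4*u**2/3) + 1.
Check: d/du[6*exp(3*u)*cos(4*u**2/3) + 1] = -16*u*exp(3*u)*sin(4*u**2/3) + 18*exp(3*u)*cos(4*u**2/3) = G'(u).

G(u) = 6*exp(3*u)*cos(4*u**2/3) + 1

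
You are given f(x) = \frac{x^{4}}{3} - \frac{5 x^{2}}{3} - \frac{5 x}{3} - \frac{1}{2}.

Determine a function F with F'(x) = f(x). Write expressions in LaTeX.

An antiderivative is F(x) = \frac{x \left(6 x^{4} - 50 x^{2} - 75 x - 45\right)}{90}.

The integrand splits into summands that can be handled one at a time.
Check: d/dx[\frac{x \left(6 x^{4} - 50 x^{2} - 75 x - 45\right)}{90}] = \frac{x^{4}}{3} - \frac{5 x^{2}}{3} - \frac{5 x}{3} - \frac{1}{2} = f(x).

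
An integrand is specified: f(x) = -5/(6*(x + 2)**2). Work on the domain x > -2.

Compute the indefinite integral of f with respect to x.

F(x) = 5/(2*(3*x + 6)) + C

A first test for any F(x): its x-derivative must equal f(x) identically.
Check: d/dx[5/(2*(3*x + 6))] = -5/(6*x**2 + 24*x + 24), which equals f(x).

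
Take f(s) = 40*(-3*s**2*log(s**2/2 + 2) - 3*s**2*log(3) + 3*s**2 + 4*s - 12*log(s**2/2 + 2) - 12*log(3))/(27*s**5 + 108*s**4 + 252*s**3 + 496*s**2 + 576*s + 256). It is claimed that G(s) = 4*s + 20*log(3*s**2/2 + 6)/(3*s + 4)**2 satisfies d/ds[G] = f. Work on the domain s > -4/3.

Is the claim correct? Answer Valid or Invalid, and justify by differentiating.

d/ds[G] = (108*s**5 + 432*s**4 + 1008*s**3 - 120*s**2*log(s**2/2 + 2) - 120*s**2*log(3) + 2104*s**2 + 2464*s - 480*log(s**2/2 + 2) - 480*log(3) + 1024)/(27*s**5 + 108*s**4 + 252*s**3 + 496*s**2 + 576*s + 256)
d/ds[G] - f(s) = 4 != 0.

Invalid: d/ds[G] - f = 4, which is not 0.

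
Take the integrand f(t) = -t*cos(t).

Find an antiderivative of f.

Any candidate F(t) must reproduce f(t) exactly when differentiated.
Check: d/dt[-t*sin(t) - cos(t)] = -t*cos(t) = f(t).

An antiderivative is F(t) = -t*sin(t) - cos(t).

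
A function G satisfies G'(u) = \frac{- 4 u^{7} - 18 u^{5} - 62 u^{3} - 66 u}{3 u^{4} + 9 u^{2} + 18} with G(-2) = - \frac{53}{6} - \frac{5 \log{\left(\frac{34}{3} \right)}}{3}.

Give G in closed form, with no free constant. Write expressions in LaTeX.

G(u) = - \frac{u^{4}}{3} - u^{2} - \frac{5 \log{\left(\frac{u^{4}}{3} + u^{2} + 2 \right)}}{3} + \frac{1}{2}

A first test for any G(u): its u-derivative must equal the given G'(u).
A general antiderivative is - \frac{u^{4}}{3} - u^{2} - \frac{5 \log{\left(\frac{u^{4}}{3} + u^{2} + 2 \right)}}{3} + C.
The condition gives C = - \frac{53}{6} - \frac{5 \log{\left(\frac{34}{3} \right)}}{3} - (- \frac{28}{3} - \frac{5 \log{\left(\frac{34}{3} \right)}}{3}) = \frac{1}{2}.
So G(u) = - \frac{u^{4}}{3} - u^{2} - \frac{5 \log{\left(\frac{u^{4}}{3} + u^{2} + 2 \right)}}{3} + \frac{1}{2}.
Check: d/du[- \frac{u^{4}}{3} - u^{2} - \frac{5 \log{\left(\frac{u^{4}}{3} + u^{2} + 2 \right)}}{3} + \frac{1}{2}] = \frac{- 4 u^{7} - 18 u^{5} - 62 u^{3} - 66 u}{3 u^{4} + 9 u^{2} + 18} = G'(u).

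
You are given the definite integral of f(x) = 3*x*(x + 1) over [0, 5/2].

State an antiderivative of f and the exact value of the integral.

Antiderivative: F(x) = x**3 + 3*x**2/2; value = 25

Any candidate F(x) must reproduce f(x) exactly when differentiated.
F(x) = x**3 + 3*x**2/2 is an antiderivative of f.
Check: d/dx[x**3 + 3*x**2/2] = 3*x**2 + 3*x, which equals f(x).
F(5/2) = 25; F(0) = 0.
Integral = F(5/2) - F(0) = 25.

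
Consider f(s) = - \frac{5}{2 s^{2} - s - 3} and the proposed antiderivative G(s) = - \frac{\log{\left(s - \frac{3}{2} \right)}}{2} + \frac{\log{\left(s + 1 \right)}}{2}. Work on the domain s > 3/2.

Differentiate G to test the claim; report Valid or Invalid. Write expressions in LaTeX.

d/ds[G] = - \frac{5}{4 s^{2} - 2 s - 6}
d/ds[G] - f(s) = \frac{5}{4 s^{2} - 2 s - 6} != 0.

Invalid: d/ds[G] - f = \frac{5}{4 s^{2} - 2 s - 6}, which is not 0.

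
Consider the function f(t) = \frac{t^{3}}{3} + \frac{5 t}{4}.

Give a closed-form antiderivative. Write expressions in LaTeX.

Integrate term by term and add the pieces.
Check: d/dt[\frac{t^{4}}{12} + \frac{5 t^{2}}{8}] = \frac{t^{3}}{3} + \frac{5 t}{4} = f(t).

An antiderivative is F(t) = \frac{t^{4}}{12} + \frac{5 t^{2}}{8}.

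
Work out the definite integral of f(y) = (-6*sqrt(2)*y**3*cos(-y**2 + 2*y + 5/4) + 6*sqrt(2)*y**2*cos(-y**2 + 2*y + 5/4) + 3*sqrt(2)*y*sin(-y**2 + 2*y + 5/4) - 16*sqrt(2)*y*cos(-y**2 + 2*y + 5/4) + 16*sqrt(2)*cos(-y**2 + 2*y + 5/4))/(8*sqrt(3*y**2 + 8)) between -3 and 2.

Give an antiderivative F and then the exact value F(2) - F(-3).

Antiderivative: F(y) = sqrt(2)*sqrt(3*y**2 + 8)*sin(-y**2 + 2*y + 5/4)/8; value = sqrt(10)*sin(5/4)/4 + sqrt(70)*sin(55/4)/8

Recognize the product-rule pattern: f = u'v + uv' with u = sqrt(3*y**2/2 + 4)/4, v = sin(-y**2 + 2*y + 5/4), so integration by parts undoes it.
F(y) = sqrt(2)*sqrt(3*y**2 + 8)*sin(-y**2 + 2*y + 5/4)/8 is an antiderivative of f.
Check: d/dy[sqrt(2)*sqrt(3*y**2 + 8)*sin(-y**2 + 2*y + 5/4)/8] = (-6*sqrt(2)*y**3*cos(-y**2 + 2*y + 5/4) + 6*sqrt(2)*y**2*cos(-y**2 + 2*y + 5/4) + 3*sqrt(2)*y*sin(-y**2 + 2*y + 5/4) - 16*sqrt(2)*y*cos(-y**2 + 2*y + 5/4) + 16*sqrt(2)*cos(-y**2 + 2*y + 5/4))/(8*sqrt(3*y**2 + 8)) = f(y).
F(2) = sqrt(10)*sin(5/4)/4; F(-3) = -sqrt(70)*sin(55/4)/8.
Integral = F(2) - F(-3) = sqrt(10)*sin(5/4)/4 + sqrt(70)*sin(55/4)/8.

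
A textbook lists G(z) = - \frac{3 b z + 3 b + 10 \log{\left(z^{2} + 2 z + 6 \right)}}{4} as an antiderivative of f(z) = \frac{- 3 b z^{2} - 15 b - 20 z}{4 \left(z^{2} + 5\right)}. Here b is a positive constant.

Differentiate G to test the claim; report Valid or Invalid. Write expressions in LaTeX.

Invalid: d/dz[G] - f = \frac{5 z^{2} + 5 z - 25}{z^{4} + 2 z^{3} + 11 z^{2} + 10 z + 30}, which is not 0.

d/dz[G] = \frac{- 3 b z^{2} - 6 b z - 18 b - 20 z - 20}{4 z^{2} + 8 z + 24}
d/dz[G] - f(z) = \frac{5 z^{2} + 5 z - 25}{z^{4} + 2 z^{3} + 11 z^{2} + 10 z + 30} != 0.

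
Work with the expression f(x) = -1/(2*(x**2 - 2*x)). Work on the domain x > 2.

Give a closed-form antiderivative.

An antiderivative is F(x) = log(x)/4 - log(x - 2)/4.

The denominator factors as 2*x*(x - 2); partial fractions split f into directly integrable pieces: -1/(4*(x - 2)) + 1/(4*x).
Check: d/dx[log(x)/4 - log(x - 2)/4] = -1/(2*x**2 - 4*x), which equals f(x).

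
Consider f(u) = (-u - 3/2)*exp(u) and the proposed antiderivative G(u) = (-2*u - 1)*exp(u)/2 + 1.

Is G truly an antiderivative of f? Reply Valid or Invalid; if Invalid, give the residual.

Valid - differentiating G returns exactly f.

d/du[G] = -u*exp(u) - 3*exp(u)/2
This equals f(u) exactly, so the claim holds.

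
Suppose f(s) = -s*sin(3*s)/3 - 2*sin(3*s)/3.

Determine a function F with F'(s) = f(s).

Integrate term by term and add the pieces.
Check: d/ds[s*cos(3*s)/9 - sin(3*s)/27 + 2*cos(3*s)/9] = -s*sin(3*s)/3 - 2*sin(3*s)/3 = f(s).

An antiderivative is F(s) = s*cos(3*s)/9 - sin(3*s)/27 + 2*cos(3*s)/9.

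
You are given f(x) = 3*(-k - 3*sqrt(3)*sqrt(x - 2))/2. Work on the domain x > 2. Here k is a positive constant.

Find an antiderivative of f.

Differentiate the proposed F(x) back; it has to land on f(x) exactly.
Check: d/dx[-3*k*x/2 - (3*x - 6)**(3/2)] = -3*k/2 - 9*sqrt(3)*sqrt(x - 2)/2, which equals f(x).

An antiderivative is F(x) = -3*k*x/2 - (3*x - 6)**(3/2).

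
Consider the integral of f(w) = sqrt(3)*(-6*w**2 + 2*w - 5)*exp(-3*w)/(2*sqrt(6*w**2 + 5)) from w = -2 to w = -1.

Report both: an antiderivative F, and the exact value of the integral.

Antiderivative: F(w) = sqrt(2*w**2 + 5/3)*exp(-3*w)/2; value = -sqrt(87)*exp(6)/6 + sqrt(33)*exp(3)/6

Recognize the product-rule pattern: f = u'v + uv' with u = sqrt(2*w**2 + 5/3)/2, v = exp(-3*w), so integration by parts undoes it.
F(w) = sqrt(2*w**2 + 5/3)*exp(-3*w)/2 is an antiderivative of f.
Check: d/dw[sqrt(2*w**2 + 5/3)*exp(-3*w)/2] = sqrt(3)*(-18*w**2 + 6*w - 15)*exp(-3*w)/(6*sqrt(6*w**2 + 5)), which equals f(w).
F(-1) = sqrt(33)*exp(3)/6; F(-2) = sqrt(87)*exp(6)/6.
Integral = F(-1) - F(-2) = -sqrt(87)*exp(6)/6 + sqrt(33)*exp(3)/6.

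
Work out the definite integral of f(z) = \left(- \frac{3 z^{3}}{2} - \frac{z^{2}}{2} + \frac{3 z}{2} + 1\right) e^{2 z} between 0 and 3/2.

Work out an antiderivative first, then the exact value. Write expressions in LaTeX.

f has the shape u'v + uv' for u = - \frac{3 z^{3}}{4} + \frac{7 z^{2}}{8} - \frac{z}{8} + \frac{9}{16} and v = e^{2 z} — it is the derivative of the product u*v.
F(z) = \frac{\left(- 12 z^{3} + 14 z^{2} - 2 z + 9\right) e^{2 z}}{16} is an antiderivative of f.
Check: d/dz[\frac{\left(- 12 z^{3} + 14 z^{2} - 2 z + 9\right) e^{2 z}}{16}] = - \frac{3 z^{3} e^{2 z}}{2} - \frac{z^{2} e^{2 z}}{2} + \frac{3 z e^{2 z}}{2} + e^{2 z}, which equals f(z).
F(3/2) = - \frac{3 e^{3}}{16}; F(0) = \frac{9}{16}.
Integral = F(3/2) - F(0) = - \frac{3 e^{3}}{16} - \frac{9}{16}.

Antiderivative: F(z) = \frac{\left(- 12 z^{3} + 14 z^{2} - 2 z + 9\right) e^{2 z}}{16}; value = - \frac{3 e^{3}}{16} - \frac{9}{16}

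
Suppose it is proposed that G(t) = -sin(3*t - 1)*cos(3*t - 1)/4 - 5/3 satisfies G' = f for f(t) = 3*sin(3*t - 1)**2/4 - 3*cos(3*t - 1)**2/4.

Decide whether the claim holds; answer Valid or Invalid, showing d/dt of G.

d/dt[G] = 3*sin(3*t - 1)**2/4 - 3*cos(3*t - 1)**2/4
This equals f(t) exactly, so the claim holds.

Valid - differentiating G returns exactly f.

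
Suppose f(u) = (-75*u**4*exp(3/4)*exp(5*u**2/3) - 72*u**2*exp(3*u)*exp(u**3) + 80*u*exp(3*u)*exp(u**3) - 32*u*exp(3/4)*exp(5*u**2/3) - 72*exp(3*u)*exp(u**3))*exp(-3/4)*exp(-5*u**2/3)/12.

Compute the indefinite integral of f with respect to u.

F(u) = -5*u**5/4 - 4*u**2/3 - 2*exp(-3/4)*exp(3*u)*exp(-5*u**2/3)*exp(u**3) + C

Differentiate the proposed F(u) back; it has to land on f(u) exactly.
Check: d/du[-5*u**5/4 - 4*u**2/3 - 2*exp(-3/4)*exp(3*u)*exp(-5*u**2/3)*exp(u**3)] = (-75*u**4*exp(3/4)*exp(5*u**2/3) - 72*u**2*exp(3*u)*exp(u**3) + 80*u*exp(3*u)*exp(u**3) - 32*u*exp(3/4)*exp(5*u**2/3) - 72*exp(3*u)*exp(u**3))*exp(-3/4)*exp(-5*u**2/3)/12 = f(u).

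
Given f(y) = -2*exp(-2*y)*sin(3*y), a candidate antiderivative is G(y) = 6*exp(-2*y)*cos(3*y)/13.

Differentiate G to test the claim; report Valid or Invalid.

Invalid: d/dy[G] - f = (8*sin(3*y) - 12*cos(3*y))*exp(-2*y)/13, which is not 0.

d/dy[G] = (-18*sin(3*y) - 12*cos(3*y))*exp(-2*y)/13
d/dy[G] - f(y) = (8*sin(3*y) - 12*cos(3*y))*exp(-2*y)/13 != 0.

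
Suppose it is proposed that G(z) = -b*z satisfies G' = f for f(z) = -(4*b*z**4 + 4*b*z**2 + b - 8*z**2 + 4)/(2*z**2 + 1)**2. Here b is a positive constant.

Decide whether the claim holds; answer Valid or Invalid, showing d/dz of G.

d/dz[G] = -b
d/dz[G] - f(z) = (4 - 8*z**2)/(4*z**4 + 4*z**2 + 1) != 0.

Invalid: d/dz[G] - f = (4 - 8*z**2)/(4*z**4 + 4*z**2 + 1), which is not 0.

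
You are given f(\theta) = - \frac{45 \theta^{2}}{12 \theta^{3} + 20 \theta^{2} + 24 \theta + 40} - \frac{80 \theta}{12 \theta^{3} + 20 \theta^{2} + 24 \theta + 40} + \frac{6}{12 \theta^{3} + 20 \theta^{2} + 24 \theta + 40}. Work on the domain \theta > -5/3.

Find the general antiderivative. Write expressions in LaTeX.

F(\theta) = \frac{\log{\left(3 \theta + 5 \right)} - 4 \log{\left(\frac{\theta^{4}}{2} + 2 \theta^{2} + 2 \right)}}{4} + C

The integrand splits into summands that can be handled one at a time.
Check: d/d\theta[\frac{\log{\left(3 \theta + 5 \right)} - 4 \log{\left(\frac{\theta^{4}}{2} + 2 \theta^{2} + 2 \right)}}{4}] = \frac{- 45 \theta^{2} - 80 \theta + 6}{12 \theta^{3} + 20 \theta^{2} + 24 \theta + 40}, which equals f(\theta).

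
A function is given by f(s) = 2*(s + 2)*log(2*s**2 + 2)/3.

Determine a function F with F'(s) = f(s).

An antiderivative is F(s) = (-s**2 + s*(s + 4)*log(2*s**2 + 2) - 8*s + log(s**2 + 1) + 8*atan(s))/3.

Since d/ds undoes antidifferentiation here, F'(s) = f(s) is required of F(s).
Check: d/ds[(-s**2 + s*(s + 4)*log(2*s**2 + 2) - 8*s + log(s**2 + 1) + 8*atan(s))/3] = 2*s*log(s**2 + 1)/3 + 2*s*log(2)/3 + 4*log(s**2 + 1)/3 + 4*log(2)/3, which equals f(s).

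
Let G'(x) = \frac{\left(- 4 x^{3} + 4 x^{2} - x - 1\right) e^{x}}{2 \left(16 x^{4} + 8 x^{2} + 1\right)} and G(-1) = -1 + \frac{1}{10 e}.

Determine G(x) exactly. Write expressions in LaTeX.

Check a candidate G(x) by differentiating: d/dx[G] must match the given G'(x).
A general antiderivative is - \frac{x e^{x}}{2 \left(4 x^{2} + 1\right)} + C.
The condition gives C = -1 + \frac{1}{10 e} - (\frac{1}{10 e}) = -1.
So G(x) = - \frac{x e^{x}}{8 x^{2} + 2} - 1.
Check: d/dx[- \frac{x e^{x}}{8 x^{2} + 2} - 1] = \frac{- 4 x^{3} e^{x} + 4 x^{2} e^{x} - x e^{x} - e^{x}}{32 x^{4} + 16 x^{2} + 2}, which equals G'(x).

G(x) = - \frac{x e^{x}}{8 x^{2} + 2} - 1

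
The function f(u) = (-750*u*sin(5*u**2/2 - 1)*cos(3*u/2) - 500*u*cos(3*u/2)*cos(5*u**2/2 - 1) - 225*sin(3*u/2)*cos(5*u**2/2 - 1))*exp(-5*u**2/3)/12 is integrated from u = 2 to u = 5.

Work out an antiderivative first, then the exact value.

A candidate is checked by its d/du: the result must match f(u).
F(u) = 25*exp(-5*u**2/3)*cos(3*u/2)*cos(5*u**2/2 - 1)/2 is an antiderivative of f.
Check: d/du[25*exp(-5*u**2/3)*cos(3*u/2)*cos(5*u**2/2 - 1)/2] = (-750*u*sin(5*u**2/2 - 1)*cos(3*u/2) - 500*u*cos(3*u/2)*cos(5*u**2/2 - 1) - 225*sin(3*u/2)*cos(5*u**2/2 - 1))*exp(-5*u**2/3)/12 = f(u).
F(5) = 25*exp(-125/3)*cos(15/2)*cos(123/2)/2; F(2) = 25*exp(-20/3)*cos(3)*cos(9)/2.
Integral = F(5) - F(2) = -25*exp(-20/3)*cos(3)*cos(9)/2 + 25*exp(-125/3)*cos(15/2)*cos(123/2)/2.

Antiderivative: F(u) = 25*exp(-5*u**2/3)*cos(3*u/2)*cos(5*u**2/2 - 1)/2; value = -25*exp(-20/3)*cos(3)*cos(9)/2 + 25*exp(-125/3)*cos(15/2)*cos(123/2)/2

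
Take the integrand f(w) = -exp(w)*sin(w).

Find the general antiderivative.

Differentiate the proposed F(w) back; it has to land on f(w) exactly.
Check: d/dw[(-sin(w) + cos(w))*exp(w)/2] = -exp(w)*sin(w) = f(w).

F(w) = (-sin(w) + cos(w))*exp(w)/2 + C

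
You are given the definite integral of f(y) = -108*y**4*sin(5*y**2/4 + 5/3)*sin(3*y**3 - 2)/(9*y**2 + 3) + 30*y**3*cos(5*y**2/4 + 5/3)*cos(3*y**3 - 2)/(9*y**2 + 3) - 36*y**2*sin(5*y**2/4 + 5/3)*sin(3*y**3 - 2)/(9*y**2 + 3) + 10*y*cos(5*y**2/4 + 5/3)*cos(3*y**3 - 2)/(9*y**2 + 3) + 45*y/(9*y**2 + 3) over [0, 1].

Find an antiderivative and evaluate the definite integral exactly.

Antiderivative: F(y) = 5*log(y**2 + 1/3)/2 + 4*sin(5*y**2/4 + 5/3)*cos(3*y**3 - 2)/3; value = 4*sin(35/12)*cos(1)/3 - 4*sin(5/3)*cos(2)/3 + 5*log(4/3)/2 + 5*log(3)/2

The integrand splits into summands that can be handled one at a time.
F(y) = 5*log(y**2 + 1/3)/2 + 4*sin(5*y**2/4 + 5/3)*cos(3*y**3 - 2)/3 is an antiderivative of f.
Check: d/dy[5*log(y**2 + 1/3)/2 + 4*sin(5*y**2/4 + 5/3)*cos(3*y**3 - 2)/3] = (-108*y**4*sin(5*y**2/4 + 5/3)*sin(3*y**3 - 2) + 30*y**3*cos(5*y**2/4 + 5/3)*cos(3*y**3 - 2) - 36*y**2*sin(5*y**2/4 + 5/3)*sin(3*y**3 - 2) + 10*y*cos(5*y**2/4 + 5/3)*cos(3*y**3 - 2) + 45*y)/(9*y**2 + 3), which equals f(y).
F(1) = 4*sin(35/12)*cos(1)/3 + 5*log(4/3)/2; F(0) = -5*log(3)/2 + 4*sin(5/3)*cos(2)/3.
Integral = F(1) - F(0) = 4*sin(35/12)*cos(1)/3 - 4*sin(5/3)*cos(2)/3 + 5*log(4/3)/2 + 5*log(3)/2.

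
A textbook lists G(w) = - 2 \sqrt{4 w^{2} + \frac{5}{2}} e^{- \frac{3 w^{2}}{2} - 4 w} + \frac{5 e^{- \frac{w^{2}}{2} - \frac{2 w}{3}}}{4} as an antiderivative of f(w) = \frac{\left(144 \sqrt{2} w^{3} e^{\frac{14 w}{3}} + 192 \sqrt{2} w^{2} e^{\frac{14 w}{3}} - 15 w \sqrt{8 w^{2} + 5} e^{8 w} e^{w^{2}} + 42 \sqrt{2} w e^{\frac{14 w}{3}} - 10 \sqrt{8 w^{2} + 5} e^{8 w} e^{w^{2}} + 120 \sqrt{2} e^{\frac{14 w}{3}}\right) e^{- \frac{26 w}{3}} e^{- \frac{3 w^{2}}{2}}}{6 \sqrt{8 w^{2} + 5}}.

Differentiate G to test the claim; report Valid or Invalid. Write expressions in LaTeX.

d/dw[G] = \frac{\sqrt{2} \left(576 w^{3} e^{\frac{14 w}{3}} e^{2 w^{2}} + 768 w^{2} e^{\frac{14 w}{3}} e^{2 w^{2}} - 15 \sqrt{2} w \sqrt{8 w^{2} + 5} e^{8 w} e^{3 w^{2}} + 168 w e^{\frac{14 w}{3}} e^{2 w^{2}} - 10 \sqrt{2} \sqrt{8 w^{2} + 5} e^{8 w} e^{3 w^{2}} + 480 e^{\frac{14 w}{3}} e^{2 w^{2}}\right) e^{- \frac{26 w}{3}} e^{- \frac{7 w^{2}}{2}}}{24 \sqrt{8 w^{2} + 5}}
d/dw[G] - f(w) = \frac{\left(15 w e^{\frac{9 w^{2}}{2}} + 10 e^{\frac{9 w^{2}}{2}}\right) e^{- \frac{2 w}{3}} e^{- 5 w^{2}}}{12} != 0.

Invalid: d/dw[G] - f = \frac{\left(15 w e^{\frac{9 w^{2}}{2}} + 10 e^{\frac{9 w^{2}}{2}}\right) e^{- \frac{2 w}{3}} e^{- 5 w^{2}}}{12}, which is not 0.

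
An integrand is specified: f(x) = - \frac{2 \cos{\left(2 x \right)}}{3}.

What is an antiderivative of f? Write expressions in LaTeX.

An antiderivative is F(x) = - \frac{\sin{\left(2 x \right)}}{3}.

A candidate is checked by its d/dx: the result must match f(x).
Check: d/dx[- \frac{\sin{\left(2 x \right)}}{3}] = - \frac{2 \cos{\left(2 x \right)}}{3} = f(x).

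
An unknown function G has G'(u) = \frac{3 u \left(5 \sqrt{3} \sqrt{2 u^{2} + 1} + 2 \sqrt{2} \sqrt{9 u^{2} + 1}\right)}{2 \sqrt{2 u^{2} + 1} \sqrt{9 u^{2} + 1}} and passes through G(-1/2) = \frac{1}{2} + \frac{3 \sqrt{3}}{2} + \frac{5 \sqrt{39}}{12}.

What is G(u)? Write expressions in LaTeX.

G(u) = 3 \sqrt{u^{2} + \frac{1}{2}} + \frac{5 \sqrt{3 u^{2} + \frac{1}{3}}}{2} + \frac{1}{2}

A first test for any G(u): its u-derivative must equal the given G'(u).
A general antiderivative is 3 \sqrt{u^{2} + \frac{1}{2}} + \frac{5 \sqrt{3 u^{2} + \frac{1}{3}}}{2} + C.
The condition gives C = \frac{1}{2} + \frac{3 \sqrt{3}}{2} + \frac{5 \sqrt{39}}{12} - (\frac{3 \sqrt{3}}{2} + \frac{5 \sqrt{39}}{12}) = \frac{1}{2}.
So G(u) = 3 \sqrt{u^{2} + \frac{1}{2}} + \frac{5 \sqrt{3 u^{2} + \frac{1}{3}}}{2} + \frac{1}{2}.
Check: d/du[3 \sqrt{u^{2} + \frac{1}{2}} + \frac{5 \sqrt{3 u^{2} + \frac{1}{3}}}{2} + \frac{1}{2}] = \frac{15 \sqrt{3} u \sqrt{2 u^{2} + 1} + 6 \sqrt{2} u \sqrt{9 u^{2} + 1}}{2 \sqrt{2 u^{2} + 1} \sqrt{9 u^{2} + 1}}, which equals G'(u).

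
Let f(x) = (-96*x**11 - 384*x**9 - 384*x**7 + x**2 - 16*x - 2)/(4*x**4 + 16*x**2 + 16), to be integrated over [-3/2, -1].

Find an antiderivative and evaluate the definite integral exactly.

Antiderivative: F(x) = -(12*x**10 + 24*x**8 + x - 8)/(4*(x**2 + 2)); value = 322387/4352

A candidate is checked by its d/dx: the result must match f(x).
F(x) = -(12*x**10 + 24*x**8 + x - 8)/(4*(x**2 + 2)) is an antiderivative of f.
Check: d/dx[-(12*x**10 + 24*x**8 + x - 8)/(4*(x**2 + 2))] = (-96*x**11 - 384*x**9 - 384*x**7 + x**2 - 16*x - 2)/(4*x**4 + 16*x**2 + 16) = f(x).
F(-1) = -9/4; F(-3/2) = -332179/4352.
Integral = F(-1) - F(-3/2) = 322387/4352.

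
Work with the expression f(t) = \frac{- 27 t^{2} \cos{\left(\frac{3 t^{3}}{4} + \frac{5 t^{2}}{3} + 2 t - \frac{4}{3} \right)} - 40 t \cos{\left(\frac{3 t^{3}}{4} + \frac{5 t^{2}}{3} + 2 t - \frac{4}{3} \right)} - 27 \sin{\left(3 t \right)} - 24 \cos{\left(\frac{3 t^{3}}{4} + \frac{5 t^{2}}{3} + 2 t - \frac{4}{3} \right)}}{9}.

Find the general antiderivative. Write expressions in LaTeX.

Check any antiderivative F(t) by computing F'(t) and comparing it with f(t).
Check: d/dt[- \frac{4 \sin{\left(\frac{3 t^{3}}{4} + \frac{5 t^{2}}{3} + 2 t - \frac{4}{3} \right)}}{3} + \cos{\left(3 t \right)}] = - 3 t^{2} \cos{\left(\frac{3 t^{3}}{4} + \frac{5 t^{2}}{3} + 2 t - \frac{4}{3} \right)} - \frac{40 t \cos{\left(\frac{3 t^{3}}{4} + \frac{5 t^{2}}{3} + 2 t - \frac{4}{3} \right)}}{9} - 3 \sin{\left(3 t \right)} - \frac{8 \cos{\left(\frac{3 t^{3}}{4} + \frac{5 t^{2}}{3} + 2 t - \frac{4}{3} \right)}}{3}, which equals f(t).

F(t) = - \frac{4 \sin{\left(\frac{3 t^{3}}{4} + \frac{5 t^{2}}{3} + 2 t - \frac{4}{3} \right)}}{3} + \cos{\left(3 t \right)} + C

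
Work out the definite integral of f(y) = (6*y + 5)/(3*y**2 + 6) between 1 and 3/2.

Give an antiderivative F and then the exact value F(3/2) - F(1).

Antiderivative: F(y) = (6*log(y**2 + 2) + 5*sqrt(2)*atan(sqrt(2)*y/2))/6; value = -log(3) - 5*sqrt(2)*atan(sqrt(2)/2)/6 + 5*sqrt(2)*atan(3*sqrt(2)/4)/6 + log(17/4)

Recover f(y) by differentiating a candidate F(y); any mismatch rules it out.
F(y) = (6*log(y**2 + 2) + 5*sqrt(2)*atan(sqrt(2)*y/2))/6 is an antiderivative of f.
Check: d/dy[(6*log(y**2 + 2) + 5*sqrt(2)*atan(sqrt(2)*y/2))/6] = (6*y + 5)/(3*y**2 + 6) = f(y).
F(3/2) = 5*sqrt(2)*atan(3*sqrt(2)/4)/6 + log(17/4); F(1) = 5*sqrt(2)*atan(sqrt(2)/2)/6 + log(3).
Integral = F(3/2) - F(1) = -log(3) - 5*sqrt(2)*atan(sqrt(2)/2)/6 + 5*sqrt(2)*atan(3*sqrt(2)/4)/6 + log(17/4).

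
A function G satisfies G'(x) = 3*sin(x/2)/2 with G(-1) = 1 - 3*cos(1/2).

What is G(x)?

G(x) = 1 - 3*cos(x/2)

Check a candidate G(x) by differentiating: d/dx[G] must match the given G'(x).
A general antiderivative is -3*cos(x/2) + C.
The condition gives C = 1 - 3*cos(1/2) - (-3*cos(1/2)) = 1.
So G(x) = 1 - 3*cos(x/2).
Check: d/dx[1 - 3*cos(x/2)] = 3*sin(x/2)/2 = G'(x).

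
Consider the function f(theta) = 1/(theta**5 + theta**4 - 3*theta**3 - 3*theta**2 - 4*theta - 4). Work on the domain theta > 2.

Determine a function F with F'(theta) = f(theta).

An antiderivative is F(theta) = (log(theta - 2) - 10*log(theta + 1) + 3*log(theta + 2) + 3*log(theta**2 + 1) - 6*atan(theta))/60.

The denominator factors as (theta - 2)*(theta + 1)*(theta + 2)*(theta**2 + 1); partial fractions split f into directly integrable pieces: (theta - 1)/(10*(theta**2 + 1)) + 1/(20*(theta + 2)) - 1/(6*(theta + 1)) + 1/(60*(theta - 2)).
Check: d/dtheta[(log(theta - 2) - 10*log(theta + 1) + 3*log(theta + 2) + 3*log(theta**2 + 1) - 6*atan(theta))/60] = 1/(theta**5 + theta**4 - 3*theta**3 - 3*theta**2 - 4*theta - 4) = f(theta).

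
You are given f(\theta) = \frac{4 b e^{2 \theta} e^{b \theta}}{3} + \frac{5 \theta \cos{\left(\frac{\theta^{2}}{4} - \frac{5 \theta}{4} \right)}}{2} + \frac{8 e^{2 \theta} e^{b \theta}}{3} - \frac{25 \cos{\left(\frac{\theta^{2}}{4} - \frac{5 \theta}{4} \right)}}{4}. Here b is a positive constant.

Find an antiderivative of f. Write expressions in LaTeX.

An antiderivative is F(\theta) = \frac{4 e^{2 \theta} e^{b \theta} + 15 \sin{\left(\frac{\theta^{2}}{4} - \frac{5 \theta}{4} \right)}}{3}.

The integrand splits into summands that can be handled one at a time.
Check: d/d\theta[\frac{4 e^{2 \theta} e^{b \theta} + 15 \sin{\left(\frac{\theta^{2}}{4} - \frac{5 \theta}{4} \right)}}{3}] = \frac{4 b e^{2 \theta} e^{b \theta}}{3} + \frac{5 \theta \cos{\left(\frac{\theta^{2}}{4} - \frac{5 \theta}{4} \right)}}{2} + \frac{8 e^{2 \theta} e^{b \theta}}{3} - \frac{25 \cos{\left(\frac{\theta^{2}}{4} - \frac{5 \theta}{4} \right)}}{4} = f(\theta).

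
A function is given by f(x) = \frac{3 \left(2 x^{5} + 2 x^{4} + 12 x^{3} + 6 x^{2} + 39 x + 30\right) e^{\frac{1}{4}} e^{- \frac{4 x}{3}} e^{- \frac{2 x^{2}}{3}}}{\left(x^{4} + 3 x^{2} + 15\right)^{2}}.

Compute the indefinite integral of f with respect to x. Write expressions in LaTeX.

Recognize the product-rule pattern: f = u'v + uv' with u = - \frac{3}{2 \left(\frac{x^{4}}{3} + x^{2} + 5\right)}, v = e^{- \frac{2 x^{2}}{3} - \frac{4 x}{3} + \frac{1}{4}}, so integration by parts undoes it.
Check: d/dx[- \frac{9 e^{\frac{1}{4}} e^{- \frac{4 x}{3}} e^{- \frac{2 x^{2}}{3}}}{2 \left(x^{4} + 3 x^{2} + 15\right)}] = \frac{6 x^{5} e^{\frac{1}{4}} + 6 x^{4} e^{\frac{1}{4}} + 36 x^{3} e^{\frac{1}{4}} + 18 x^{2} e^{\frac{1}{4}} + 117 x e^{\frac{1}{4}} + 90 e^{\frac{1}{4}}}{x^{8} e^{\frac{4 x}{3}} e^{\frac{2 x^{2}}{3}} + 6 x^{6} e^{\frac{4 x}{3}} e^{\frac{2 x^{2}}{3}} + 39 x^{4} e^{\frac{4 x}{3}} e^{\frac{2 x^{2}}{3}} + 90 x^{2} e^{\frac{4 x}{3}} e^{\frac{2 x^{2}}{3}} + 225 e^{\frac{4 x}{3}} e^{\frac{2 x^{2}}{3}}}, which equals f(x).

F(x) = - \frac{9 e^{\frac{1}{4}} e^{- \frac{4 x}{3}} e^{- \frac{2 x^{2}}{3}}}{2 \left(x^{4} + 3 x^{2} + 15\right)} + C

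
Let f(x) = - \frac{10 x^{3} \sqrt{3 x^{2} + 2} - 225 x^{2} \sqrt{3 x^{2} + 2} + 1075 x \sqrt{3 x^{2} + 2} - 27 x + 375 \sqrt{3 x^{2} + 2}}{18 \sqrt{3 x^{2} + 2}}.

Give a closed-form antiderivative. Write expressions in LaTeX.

An antiderivative is F(x) = \frac{\sqrt{3 x^{2} + 2}}{2} - \frac{5 \left(- \frac{x^{2}}{3} + 5 x + \frac{5}{3}\right)^{2}}{4}.

Whatever form F(x) takes, F'(x) = f(x) is non-negotiable.
Check: d/dx[\frac{\sqrt{3 x^{2} + 2}}{2} - \frac{5 \left(- \frac{x^{2}}{3} + 5 x + \frac{5}{3}\right)^{2}}{4}] = \frac{- 10 x^{3} \sqrt{3 x^{2} + 2} + 225 x^{2} \sqrt{3 x^{2} + 2} - 1075 x \sqrt{3 x^{2} + 2} + 27 x - 375 \sqrt{3 x^{2} + 2}}{18 \sqrt{3 x^{2} + 2}}, which equals f(x).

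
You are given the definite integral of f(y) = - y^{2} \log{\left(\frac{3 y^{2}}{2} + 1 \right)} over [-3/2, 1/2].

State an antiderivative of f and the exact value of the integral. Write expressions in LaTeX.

An antiderivative F(y) passes only if d/dy[F] lands on f(y) exactly.
F(y) = \frac{- 9 y^{3} \log{\left(\frac{3 y^{2}}{2} + 1 \right)} + 6 y^{3} - 12 y + 4 \sqrt{6} \operatorname{atan}{\left(\frac{\sqrt{6} y}{2} \right)}}{27} is an antiderivative of f.
Check: d/dy[\frac{- 9 y^{3} \log{\left(\frac{3 y^{2}}{2} + 1 \right)} + 6 y^{3} - 12 y + 4 \sqrt{6} \operatorname{atan}{\left(\frac{\sqrt{6} y}{2} \right)}}{27}] = - y^{2} \log{\left(\frac{3 y^{2}}{2} + 1 \right)} = f(y).
F(1/2) = - \frac{7}{36} - \frac{\log{\left(\frac{11}{8} \right)}}{24} + \frac{4 \sqrt{6} \operatorname{atan}{\left(\frac{\sqrt{6}}{4} \right)}}{27}; F(-3/2) = - \frac{4 \sqrt{6} \operatorname{atan}{\left(\frac{3 \sqrt{6}}{4} \right)}}{27} - \frac{1}{12} + \frac{9 \log{\left(\frac{35}{8} \right)}}{8}.
Integral = F(1/2) - F(-3/2) = - \frac{9 \log{\left(\frac{35}{8} \right)}}{8} - \frac{1}{9} - \frac{\log{\left(\frac{11}{8} \right)}}{24} + \frac{4 \sqrt{6} \operatorname{atan}{\left(\frac{\sqrt{6}}{4} \right)}}{27} + \frac{4 \sqrt{6} \operatorname{atan}{\left(\frac{3 \sqrt{6}}{4} \right)}}{27}.

Antiderivative: F(y) = \frac{- 9 y^{3} \log{\left(\frac{3 y^{2}}{2} + 1 \right)} + 6 y^{3} - 12 y + 4 \sqrt{6} \operatorname{atan}{\left(\frac{\sqrt{6} y}{2} \right)}}{27}; value = - \frac{9 \log{\left(\frac{35}{8} \right)}}{8} - \frac{1}{9} - \frac{\log{\left(\frac{11}{8} \right)}}{24} + \frac{4 \sqrt{6} \operatorname{atan}{\left(\frac{\sqrt{6}}{4} \right)}}{27} + \frac{4 \sqrt{6} \operatorname{atan}{\left(\frac{3 \sqrt{6}}{4} \right)}}{27}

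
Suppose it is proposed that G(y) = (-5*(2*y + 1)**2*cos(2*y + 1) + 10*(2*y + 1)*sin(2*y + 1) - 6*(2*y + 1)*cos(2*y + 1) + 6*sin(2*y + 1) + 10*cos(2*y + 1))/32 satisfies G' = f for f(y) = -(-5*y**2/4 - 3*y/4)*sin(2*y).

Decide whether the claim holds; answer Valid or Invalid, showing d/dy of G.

Invalid: d/dy[G] - f = -5*y**2*sin(2*y)/4 + 5*y**2*sin(2*y + 1)/4 - 3*y*sin(2*y)/4 + 2*y*sin(2*y + 1) + 11*sin(2*y + 1)/16, which is not 0.

d/dy[G] = 5*y**2*sin(2*y + 1)/4 + 2*y*sin(2*y + 1) + 11*sin(2*y + 1)/16
d/dy[G] - f(y) = -5*y**2*sin(2*y)/4 + 5*y**2*sin(2*y + 1)/4 - 3*y*sin(2*y)/4 + 2*y*sin(2*y + 1) + 11*sin(2*y + 1)/16 != 0.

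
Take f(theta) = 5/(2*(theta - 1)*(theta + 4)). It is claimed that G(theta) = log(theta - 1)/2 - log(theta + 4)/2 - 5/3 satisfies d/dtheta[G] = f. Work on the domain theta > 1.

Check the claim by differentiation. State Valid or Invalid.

Valid: G'(theta) = f(theta).

d/dtheta[G] = 5/(2*theta**2 + 6*theta - 8)
This equals f(theta) exactly, so the claim holds.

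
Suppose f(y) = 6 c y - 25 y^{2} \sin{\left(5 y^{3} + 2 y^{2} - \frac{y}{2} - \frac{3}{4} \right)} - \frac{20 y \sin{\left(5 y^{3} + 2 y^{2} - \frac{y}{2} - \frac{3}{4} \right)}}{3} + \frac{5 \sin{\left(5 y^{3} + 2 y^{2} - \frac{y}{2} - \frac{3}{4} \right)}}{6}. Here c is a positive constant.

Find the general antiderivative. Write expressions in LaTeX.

Integrate term by term and add the pieces.
Check: d/dy[\frac{9 c y^{2} + 5 \cos{\left(5 y^{3} + 2 y^{2} - \frac{y}{2} - \frac{3}{4} \right)}}{3}] = 6 c y - 25 y^{2} \sin{\left(5 y^{3} + 2 y^{2} - \frac{y}{2} - \frac{3}{4} \right)} - \frac{20 y \sin{\left(5 y^{3} + 2 y^{2} - \frac{y}{2} - \frac{3}{4} \right)}}{3} + \frac{5 \sin{\left(5 y^{3} + 2 y^{2} - \frac{y}{2} - \frac{3}{4} \right)}}{6} = f(y).

F(y) = \frac{9 c y^{2} + 5 \cos{\left(5 y^{3} + 2 y^{2} - \frac{y}{2} - \frac{3}{4} \right)}}{3} + C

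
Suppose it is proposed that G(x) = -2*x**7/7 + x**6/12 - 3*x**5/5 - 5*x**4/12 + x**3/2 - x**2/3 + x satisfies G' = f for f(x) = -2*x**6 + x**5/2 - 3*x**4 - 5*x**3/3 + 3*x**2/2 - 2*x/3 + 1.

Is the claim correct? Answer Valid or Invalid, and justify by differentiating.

d/dx[G] = -2*x**6 + x**5/2 - 3*x**4 - 5*x**3/3 + 3*x**2/2 - 2*x/3 + 1
This equals f(x) exactly, so the claim holds.

Valid - differentiating G returns exactly f.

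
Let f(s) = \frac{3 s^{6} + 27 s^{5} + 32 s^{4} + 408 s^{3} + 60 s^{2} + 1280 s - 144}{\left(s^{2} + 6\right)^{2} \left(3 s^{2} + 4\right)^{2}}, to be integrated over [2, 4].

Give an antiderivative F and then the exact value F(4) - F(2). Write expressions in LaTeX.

Antiderivative: F(s) = \frac{- \frac{s}{2} - 3}{\frac{3 s^{2}}{2} + 2} + \frac{1}{2 \left(s^{2} + 6\right)}; value = \frac{401}{1430}

Since d/ds undoes antidifferentiation here, F'(s) = f(s) is required of F(s).
F(s) = \frac{- \frac{s}{2} - 3}{\frac{3 s^{2}}{2} + 2} + \frac{1}{2 \left(s^{2} + 6\right)} is an antiderivative of f.
Check: d/ds[\frac{- \frac{s}{2} - 3}{\frac{3 s^{2}}{2} + 2} + \frac{1}{2 \left(s^{2} + 6\right)}] = \frac{3 s^{6} + 27 s^{5} + 32 s^{4} + 408 s^{3} + 60 s^{2} + 1280 s - 144}{9 s^{8} + 132 s^{6} + 628 s^{4} + 1056 s^{2} + 576}, which equals f(s).
F(4) = - \frac{97}{572}; F(2) = - \frac{9}{20}.
Integral = F(4) - F(2) = \frac{401}{1430}.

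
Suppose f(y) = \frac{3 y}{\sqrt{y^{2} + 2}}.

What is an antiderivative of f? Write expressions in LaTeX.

An antiderivative is F(y) = 3 \sqrt{y^{2} + 2}.

f matches the chain-rule pattern g'(h)*h' with inner function h(y) = y^{2} + 2; substituting u = h(y) collapses the integral.
Check: d/dy[3 \sqrt{y^{2} + 2}] = \frac{3 y}{\sqrt{y^{2} + 2}} = f(y).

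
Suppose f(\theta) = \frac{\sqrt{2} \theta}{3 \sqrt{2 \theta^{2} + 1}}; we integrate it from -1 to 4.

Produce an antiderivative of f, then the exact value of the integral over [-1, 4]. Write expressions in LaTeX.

f matches the chain-rule pattern g'(h)*h' with inner function h(\theta) = \theta^{2} + \frac{1}{2}; substituting u = h(\theta) collapses the integral.
F(\theta) = \frac{\sqrt{2} \sqrt{2 \theta^{2} + 1}}{6} is an antiderivative of f.
Check: d/d\theta[\frac{\sqrt{2} \sqrt{2 \theta^{2} + 1}}{6}] = \frac{\sqrt{2} \theta}{3 \sqrt{2 \theta^{2} + 1}} = f(\theta).
F(4) = \frac{\sqrt{66}}{6}; F(-1) = \frac{\sqrt{6}}{6}.
Integral = F(4) - F(-1) = - \frac{\sqrt{6}}{6} + \frac{\sqrt{66}}{6}.

Antiderivative: F(\theta) = \frac{\sqrt{2} \sqrt{2 \theta^{2} + 1}}{6}; value = - \frac{\sqrt{6}}{6} + \frac{\sqrt{66}}{6}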